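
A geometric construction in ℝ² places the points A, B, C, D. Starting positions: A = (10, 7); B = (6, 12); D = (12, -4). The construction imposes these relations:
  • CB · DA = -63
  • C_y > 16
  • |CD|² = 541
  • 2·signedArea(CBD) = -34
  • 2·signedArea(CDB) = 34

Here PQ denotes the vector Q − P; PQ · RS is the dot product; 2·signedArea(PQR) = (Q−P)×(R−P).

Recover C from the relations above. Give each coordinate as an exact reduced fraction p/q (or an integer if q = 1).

1. C_x = 2  [2·signedArea(CDB) = 34 ∩ CB · DA = -63]
2. C_y = 17  [2·signedArea(CDB) = 34 ∩ CB · DA = -63]
   → C = (2, 17)

C = (2, 17)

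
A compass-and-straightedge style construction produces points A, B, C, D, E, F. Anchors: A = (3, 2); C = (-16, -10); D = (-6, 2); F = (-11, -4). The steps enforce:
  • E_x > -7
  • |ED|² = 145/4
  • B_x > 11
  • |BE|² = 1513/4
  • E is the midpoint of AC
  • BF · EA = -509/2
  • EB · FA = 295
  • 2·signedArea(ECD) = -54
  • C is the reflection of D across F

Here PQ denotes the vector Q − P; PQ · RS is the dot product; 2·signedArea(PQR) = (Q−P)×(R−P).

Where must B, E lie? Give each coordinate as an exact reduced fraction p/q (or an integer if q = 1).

1. E_x = -13/2  [E is the midpoint of AC]
2. E_y = -4  [E is the midpoint of AC]
   → E = (-13/2, -4)
3. B_x = 12  [BF · EA = -509/2 ∩ EB · FA = 295]
4. B_y = 2  [BF · EA = -509/2 ∩ EB · FA = 295]
   → B = (12, 2)

B = (12, 2)
E = (-13/2, -4)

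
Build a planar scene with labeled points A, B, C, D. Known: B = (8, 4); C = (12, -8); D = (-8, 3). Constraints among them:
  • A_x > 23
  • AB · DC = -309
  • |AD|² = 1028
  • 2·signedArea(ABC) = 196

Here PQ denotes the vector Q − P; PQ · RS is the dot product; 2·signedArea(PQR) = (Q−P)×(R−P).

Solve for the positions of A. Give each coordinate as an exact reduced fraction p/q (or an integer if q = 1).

1. A_x = 24  [AB · DC = -309 ∩ 2·signedArea(ABC) = 196]
2. A_y = 5  [AB · DC = -309 ∩ 2·signedArea(ABC) = 196]
   → A = (24, 5)

A = (24, 5)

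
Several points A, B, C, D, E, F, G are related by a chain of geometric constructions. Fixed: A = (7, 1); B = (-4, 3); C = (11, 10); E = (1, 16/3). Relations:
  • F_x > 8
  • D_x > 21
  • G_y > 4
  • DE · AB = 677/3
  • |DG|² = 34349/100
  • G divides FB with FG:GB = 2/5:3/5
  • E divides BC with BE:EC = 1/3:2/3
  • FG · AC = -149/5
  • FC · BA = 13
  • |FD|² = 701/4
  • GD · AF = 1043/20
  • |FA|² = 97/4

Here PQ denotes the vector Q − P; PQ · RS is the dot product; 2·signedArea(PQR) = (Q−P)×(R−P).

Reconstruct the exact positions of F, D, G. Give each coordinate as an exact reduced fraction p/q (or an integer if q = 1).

1. F_x = 9  [line -11·x + 2·y + 88 = 0 ∩ |FA|² = 97/4]
2. F_y = 11/2  [line -11·x + 2·y + 88 = 0 ∩ |FA|² = 97/4]
   → F = (9, 11/2)
3. D_x = 22  [line 11·x + -2·y + -226 = 0 ∩ |FD|² = 701/4]
4. D_y = 8  [line 11·x + -2·y + -226 = 0 ∩ |FD|² = 701/4]
   → D = (22, 8)
5. G_x = 19/5  [FG · AC = -149/5 ∩ G divides FB with FG:GB = 2/5:3/5]
6. G_y = 9/2  [FG · AC = -149/5 ∩ G divides FB with FG:GB = 2/5:3/5]
   → G = (19/5, 9/2)

D = (22, 8)
F = (9, 11/2)
G = (19/5, 9/2)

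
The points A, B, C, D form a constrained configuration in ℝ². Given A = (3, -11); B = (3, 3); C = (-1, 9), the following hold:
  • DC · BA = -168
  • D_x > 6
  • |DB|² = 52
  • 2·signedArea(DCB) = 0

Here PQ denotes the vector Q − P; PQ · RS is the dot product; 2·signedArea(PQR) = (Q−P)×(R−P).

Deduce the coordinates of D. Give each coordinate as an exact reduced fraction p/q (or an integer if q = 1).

D = (7, -3)

1. D_x = 7  [2·signedArea(DCB) = 0 ∩ DC · BA = -168]
2. D_y = -3  [2·signedArea(DCB) = 0 ∩ DC · BA = -168]
   → D = (7, -3)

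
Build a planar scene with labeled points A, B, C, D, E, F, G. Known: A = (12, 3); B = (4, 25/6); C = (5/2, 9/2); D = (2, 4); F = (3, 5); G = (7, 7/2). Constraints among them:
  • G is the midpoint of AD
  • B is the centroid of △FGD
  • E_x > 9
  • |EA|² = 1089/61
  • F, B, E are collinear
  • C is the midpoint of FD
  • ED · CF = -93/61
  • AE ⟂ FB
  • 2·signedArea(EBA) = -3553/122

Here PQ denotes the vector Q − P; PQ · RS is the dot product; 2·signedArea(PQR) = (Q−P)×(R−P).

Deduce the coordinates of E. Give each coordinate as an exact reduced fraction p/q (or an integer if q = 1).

1. E_x = 567/61  [F, B, E are collinear ∩ AE ⟂ FB]
2. E_y = -15/61  [F, B, E are collinear ∩ AE ⟂ FB]
   → E = (567/61, -15/61)

E = (567/61, -15/61)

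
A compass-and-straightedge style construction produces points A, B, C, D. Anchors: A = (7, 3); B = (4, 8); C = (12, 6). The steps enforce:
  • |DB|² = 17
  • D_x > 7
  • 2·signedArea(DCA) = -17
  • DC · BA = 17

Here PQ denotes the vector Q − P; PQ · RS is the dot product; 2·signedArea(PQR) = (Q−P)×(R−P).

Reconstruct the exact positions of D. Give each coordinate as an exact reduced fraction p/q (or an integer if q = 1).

D = (8, 7)

1. D_x = 8  [line 3·x + -5·y + 11 = 0 ∩ |DB|² = 17]
2. D_y = 7  [line 3·x + -5·y + 11 = 0 ∩ |DB|² = 17]
   → D = (8, 7)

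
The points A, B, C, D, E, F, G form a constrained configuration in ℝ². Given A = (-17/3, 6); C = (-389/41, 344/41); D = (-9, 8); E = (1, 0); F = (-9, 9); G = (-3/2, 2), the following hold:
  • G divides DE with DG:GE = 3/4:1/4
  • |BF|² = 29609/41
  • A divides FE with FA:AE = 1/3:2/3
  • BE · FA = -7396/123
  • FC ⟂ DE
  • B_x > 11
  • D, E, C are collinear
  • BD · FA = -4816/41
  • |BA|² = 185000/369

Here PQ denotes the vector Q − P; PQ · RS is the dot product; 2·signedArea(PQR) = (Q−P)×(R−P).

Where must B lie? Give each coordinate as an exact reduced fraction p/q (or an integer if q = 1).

B = (471/41, -344/41)

1. B_x = 471/41  [line -10/3·x + 3·y + 2602/41 = 0 ∩ |BF|² = 29609/41]
2. B_y = -344/41  [line -10/3·x + 3·y + 2602/41 = 0 ∩ |BF|² = 29609/41]
   → B = (471/41, -344/41)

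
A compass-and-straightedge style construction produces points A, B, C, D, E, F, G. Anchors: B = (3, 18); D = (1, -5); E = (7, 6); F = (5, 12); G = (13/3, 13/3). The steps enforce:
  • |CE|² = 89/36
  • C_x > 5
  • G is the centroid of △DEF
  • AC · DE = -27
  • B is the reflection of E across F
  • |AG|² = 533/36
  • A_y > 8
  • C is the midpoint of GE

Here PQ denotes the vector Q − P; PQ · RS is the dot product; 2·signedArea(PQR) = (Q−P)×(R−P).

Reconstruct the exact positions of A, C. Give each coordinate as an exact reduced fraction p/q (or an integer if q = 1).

A = (14/3, 49/6)
C = (17/3, 31/6)

1. C_x = 17/3  [C is the midpoint of GE]
2. C_y = 31/6  [C is the midpoint of GE]
   → C = (17/3, 31/6)
3. A_x = 14/3  [line -6·x + -11·y + 707/6 = 0 ∩ |AG|² = 533/36]
4. A_y = 49/6  [line -6·x + -11·y + 707/6 = 0 ∩ |AG|² = 533/36]
   → A = (14/3, 49/6)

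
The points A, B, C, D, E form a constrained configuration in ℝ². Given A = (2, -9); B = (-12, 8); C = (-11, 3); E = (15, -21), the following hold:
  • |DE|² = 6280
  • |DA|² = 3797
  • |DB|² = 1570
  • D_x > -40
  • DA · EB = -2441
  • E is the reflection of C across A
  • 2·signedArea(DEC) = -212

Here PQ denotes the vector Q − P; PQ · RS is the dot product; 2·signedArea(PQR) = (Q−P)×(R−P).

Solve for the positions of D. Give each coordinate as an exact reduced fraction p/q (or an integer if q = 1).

D = (-39, 37)

1. D_x = -39  [DA · EB = -2441 ∩ 2·signedArea(DEC) = -212]
2. D_y = 37  [DA · EB = -2441 ∩ 2·signedArea(DEC) = -212]
   → D = (-39, 37)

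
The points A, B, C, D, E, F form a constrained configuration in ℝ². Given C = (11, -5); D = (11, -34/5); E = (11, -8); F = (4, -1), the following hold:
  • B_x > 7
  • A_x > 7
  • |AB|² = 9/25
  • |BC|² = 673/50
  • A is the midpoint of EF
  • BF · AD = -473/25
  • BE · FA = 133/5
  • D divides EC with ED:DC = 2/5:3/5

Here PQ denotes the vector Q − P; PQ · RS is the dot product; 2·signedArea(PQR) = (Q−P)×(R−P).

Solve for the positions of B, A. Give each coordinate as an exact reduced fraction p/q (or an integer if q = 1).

1. A_x = 15/2  [A is the midpoint of EF]
2. A_y = -9/2  [A is the midpoint of EF]
   → A = (15/2, -9/2)
3. B_x = 15/2  [BE · FA = 133/5 ∩ BF · AD = -473/25]
4. B_y = -39/10  [BE · FA = 133/5 ∩ BF · AD = -473/25]
   → B = (15/2, -39/10)

A = (15/2, -9/2)
B = (15/2, -39/10)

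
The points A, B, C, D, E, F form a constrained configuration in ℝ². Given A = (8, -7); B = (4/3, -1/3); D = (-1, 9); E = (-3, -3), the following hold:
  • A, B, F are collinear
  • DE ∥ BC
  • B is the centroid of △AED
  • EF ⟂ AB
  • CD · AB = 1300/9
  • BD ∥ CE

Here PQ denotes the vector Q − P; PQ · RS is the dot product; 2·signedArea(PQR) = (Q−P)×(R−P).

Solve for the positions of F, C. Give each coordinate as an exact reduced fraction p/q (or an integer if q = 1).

C = (-2/3, -37/3)
F = (1/2, 1/2)

1. F_x = 1/2  [A, B, F are collinear ∩ EF ⟂ AB]
2. F_y = 1/2  [A, B, F are collinear ∩ EF ⟂ AB]
   → F = (1/2, 1/2)
3. C_x = -2/3  [BD ∥ CE ∩ DE ∥ BC]
4. C_y = -37/3  [BD ∥ CE ∩ DE ∥ BC]
   → C = (-2/3, -37/3)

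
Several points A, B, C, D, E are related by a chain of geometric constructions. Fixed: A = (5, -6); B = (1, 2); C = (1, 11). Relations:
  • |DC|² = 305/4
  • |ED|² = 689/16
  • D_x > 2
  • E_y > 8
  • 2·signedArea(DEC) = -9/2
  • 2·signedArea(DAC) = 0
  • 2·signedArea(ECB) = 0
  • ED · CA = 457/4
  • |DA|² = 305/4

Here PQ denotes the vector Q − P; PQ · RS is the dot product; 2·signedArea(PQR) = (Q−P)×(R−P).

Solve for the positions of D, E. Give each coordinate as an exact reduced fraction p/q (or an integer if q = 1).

D = (3, 5/2)
E = (1, 35/4)

1. D_x = 3  [line -17·x + -4·y + 61 = 0 ∩ |DC|² = 305/4]
2. D_y = 5/2  [line -17·x + -4·y + 61 = 0 ∩ |DC|² = 305/4]
   → D = (3, 5/2)
3. E_x = 1  [2·signedArea(ECB) = 0 ∩ ED · CA = 457/4]
4. E_y = 35/4  [2·signedArea(ECB) = 0 ∩ ED · CA = 457/4]
   → E = (1, 35/4)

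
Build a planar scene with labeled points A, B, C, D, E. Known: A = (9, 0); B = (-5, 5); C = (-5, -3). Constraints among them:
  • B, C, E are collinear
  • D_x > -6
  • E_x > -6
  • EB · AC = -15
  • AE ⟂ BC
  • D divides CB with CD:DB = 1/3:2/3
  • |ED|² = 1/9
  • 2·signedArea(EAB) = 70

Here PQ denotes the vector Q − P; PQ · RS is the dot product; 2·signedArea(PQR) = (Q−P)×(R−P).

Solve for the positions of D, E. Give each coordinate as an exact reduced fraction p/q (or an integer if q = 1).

D = (-5, -1/3)
E = (-5, 0)

1. D_x = -5  [D divides CB with CD:DB = 1/3:2/3]
2. D_y = -1/3  [D divides CB with CD:DB = 1/3:2/3]
   → D = (-5, -1/3)
3. E_x = -5  [B, C, E are collinear ∩ AE ⟂ BC]
4. E_y = 0  [B, C, E are collinear ∩ AE ⟂ BC]
   → E = (-5, 0)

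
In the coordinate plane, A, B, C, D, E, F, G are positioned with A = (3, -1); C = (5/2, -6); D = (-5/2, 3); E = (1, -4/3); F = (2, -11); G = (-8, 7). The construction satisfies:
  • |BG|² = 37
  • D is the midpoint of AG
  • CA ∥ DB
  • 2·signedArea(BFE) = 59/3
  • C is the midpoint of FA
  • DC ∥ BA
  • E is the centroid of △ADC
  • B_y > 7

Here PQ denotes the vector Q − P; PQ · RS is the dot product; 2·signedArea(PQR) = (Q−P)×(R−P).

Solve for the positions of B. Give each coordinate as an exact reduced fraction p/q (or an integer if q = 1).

1. B_x = -2  [DC ∥ BA ∩ CA ∥ DB]
2. B_y = 8  [DC ∥ BA ∩ CA ∥ DB]
   → B = (-2, 8)

B = (-2, 8)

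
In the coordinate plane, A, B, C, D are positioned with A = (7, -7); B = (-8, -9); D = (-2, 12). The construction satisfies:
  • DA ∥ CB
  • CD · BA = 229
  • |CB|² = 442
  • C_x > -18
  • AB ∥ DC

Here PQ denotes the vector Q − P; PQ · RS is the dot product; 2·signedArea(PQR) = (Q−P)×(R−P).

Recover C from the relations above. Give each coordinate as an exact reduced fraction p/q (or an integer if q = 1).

C = (-17, 10)

1. C_x = -17  [DA ∥ CB ∩ AB ∥ DC]
2. C_y = 10  [DA ∥ CB ∩ AB ∥ DC]
   → C = (-17, 10)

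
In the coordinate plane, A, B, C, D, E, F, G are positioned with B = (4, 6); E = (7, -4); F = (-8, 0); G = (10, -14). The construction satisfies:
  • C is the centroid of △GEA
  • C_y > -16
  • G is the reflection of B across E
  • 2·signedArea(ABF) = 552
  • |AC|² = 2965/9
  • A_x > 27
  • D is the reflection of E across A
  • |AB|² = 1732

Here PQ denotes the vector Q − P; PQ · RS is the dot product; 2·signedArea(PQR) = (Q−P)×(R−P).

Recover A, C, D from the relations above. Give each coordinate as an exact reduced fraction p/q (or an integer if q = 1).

1. A_x = 28  [line 6·x + -12·y + -504 = 0 ∩ |AB|² = 1732]
2. A_y = -28  [line 6·x + -12·y + -504 = 0 ∩ |AB|² = 1732]
   → A = (28, -28)
3. C_x = 15  [C is the centroid of △GEA]
4. C_y = -46/3  [C is the centroid of △GEA]
   → C = (15, -46/3)
5. D_x = 49  [D is the reflection of E across A]
6. D_y = -52  [D is the reflection of E across A]
   → D = (49, -52)

A = (28, -28)
C = (15, -46/3)
D = (49, -52)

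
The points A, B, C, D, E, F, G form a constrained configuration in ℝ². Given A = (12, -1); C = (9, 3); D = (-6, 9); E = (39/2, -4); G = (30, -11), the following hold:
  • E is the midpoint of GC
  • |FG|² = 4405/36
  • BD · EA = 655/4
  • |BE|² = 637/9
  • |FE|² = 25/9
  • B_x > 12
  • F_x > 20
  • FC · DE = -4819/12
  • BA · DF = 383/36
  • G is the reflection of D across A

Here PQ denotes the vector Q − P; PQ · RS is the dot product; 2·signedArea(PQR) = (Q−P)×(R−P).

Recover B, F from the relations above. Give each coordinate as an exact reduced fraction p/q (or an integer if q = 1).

B = (25/2, 2/3)
F = (41/2, -16/3)

1. B_x = 25/2  [line 15/2·x + -3·y + -367/4 = 0 ∩ |BE|² = 637/9]
2. B_y = 2/3  [line 15/2·x + -3·y + -367/4 = 0 ∩ |BE|² = 637/9]
   → B = (25/2, 2/3)
3. F_x = 41/2  [FC · DE = -4819/12 ∩ BA · DF = 383/36]
4. F_y = -16/3  [FC · DE = -4819/12 ∩ BA · DF = 383/36]
   → F = (41/2, -16/3)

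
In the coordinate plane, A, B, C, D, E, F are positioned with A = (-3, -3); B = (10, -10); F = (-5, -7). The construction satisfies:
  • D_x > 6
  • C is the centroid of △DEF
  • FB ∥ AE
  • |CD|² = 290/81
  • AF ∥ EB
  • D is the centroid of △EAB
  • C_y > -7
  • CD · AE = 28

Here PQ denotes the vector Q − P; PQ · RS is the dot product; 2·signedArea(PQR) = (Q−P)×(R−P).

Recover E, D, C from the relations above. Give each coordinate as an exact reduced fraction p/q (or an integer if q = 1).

C = (40/9, -58/9)
D = (19/3, -19/3)
E = (12, -6)

1. E_x = 12  [AF ∥ EB ∩ FB ∥ AE]
2. E_y = -6  [AF ∥ EB ∩ FB ∥ AE]
   → E = (12, -6)
3. D_x = 19/3  [D is the centroid of △EAB]
4. D_y = -19/3  [D is the centroid of △EAB]
   → D = (19/3, -19/3)
5. C_x = 40/9  [C is the centroid of △DEF]
6. C_y = -58/9  [C is the centroid of △DEF]
   → C = (40/9, -58/9)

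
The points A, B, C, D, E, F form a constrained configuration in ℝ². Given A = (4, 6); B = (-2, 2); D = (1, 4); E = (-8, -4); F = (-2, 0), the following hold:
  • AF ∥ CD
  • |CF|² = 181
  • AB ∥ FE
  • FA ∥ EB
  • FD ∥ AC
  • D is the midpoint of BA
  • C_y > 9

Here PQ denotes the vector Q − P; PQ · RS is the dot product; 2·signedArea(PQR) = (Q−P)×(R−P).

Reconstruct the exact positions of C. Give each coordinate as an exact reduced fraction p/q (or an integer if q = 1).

C = (7, 10)

1. C_x = 7  [AF ∥ CD ∩ FD ∥ AC]
2. C_y = 10  [AF ∥ CD ∩ FD ∥ AC]
   → C = (7, 10)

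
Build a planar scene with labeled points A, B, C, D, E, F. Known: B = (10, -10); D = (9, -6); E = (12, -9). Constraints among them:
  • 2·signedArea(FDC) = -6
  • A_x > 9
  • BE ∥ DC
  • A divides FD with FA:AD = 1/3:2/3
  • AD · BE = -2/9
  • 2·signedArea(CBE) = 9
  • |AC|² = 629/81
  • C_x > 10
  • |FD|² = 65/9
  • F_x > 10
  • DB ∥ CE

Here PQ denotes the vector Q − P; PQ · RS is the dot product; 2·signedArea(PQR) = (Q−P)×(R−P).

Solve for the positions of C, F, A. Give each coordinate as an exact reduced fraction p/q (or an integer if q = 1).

1. C_x = 11  [DB ∥ CE ∩ BE ∥ DC]
2. C_y = -5  [DB ∥ CE ∩ BE ∥ DC]
   → C = (11, -5)
3. A_x = 89/9  [line -2·x + -1·y + 110/9 = 0 ∩ |AC|² = 629/81]
4. A_y = -68/9  [line -2·x + -1·y + 110/9 = 0 ∩ |AC|² = 629/81]
   → A = (89/9, -68/9)
5. F_x = 31/3  [2·signedArea(FDC) = -6 ∩ A divides FD with FA:AD = 1/3:2/3]
6. F_y = -25/3  [2·signedArea(FDC) = -6 ∩ A divides FD with FA:AD = 1/3:2/3]
   → F = (31/3, -25/3)

A = (89/9, -68/9)
C = (11, -5)
F = (31/3, -25/3)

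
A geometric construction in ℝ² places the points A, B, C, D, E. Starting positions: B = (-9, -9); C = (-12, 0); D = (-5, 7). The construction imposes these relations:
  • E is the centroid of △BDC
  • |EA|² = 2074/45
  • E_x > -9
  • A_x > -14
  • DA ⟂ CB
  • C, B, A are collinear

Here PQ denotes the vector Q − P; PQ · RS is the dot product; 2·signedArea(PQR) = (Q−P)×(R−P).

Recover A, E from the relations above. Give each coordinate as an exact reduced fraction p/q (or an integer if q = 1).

A = (-67/5, 21/5)
E = (-26/3, -2/3)

1. A_x = -67/5  [C, B, A are collinear ∩ DA ⟂ CB]
2. A_y = 21/5  [C, B, A are collinear ∩ DA ⟂ CB]
   → A = (-67/5, 21/5)
3. E_x = -26/3  [E is the centroid of △BDC]
4. E_y = -2/3  [E is the centroid of △BDC]
   → E = (-26/3, -2/3)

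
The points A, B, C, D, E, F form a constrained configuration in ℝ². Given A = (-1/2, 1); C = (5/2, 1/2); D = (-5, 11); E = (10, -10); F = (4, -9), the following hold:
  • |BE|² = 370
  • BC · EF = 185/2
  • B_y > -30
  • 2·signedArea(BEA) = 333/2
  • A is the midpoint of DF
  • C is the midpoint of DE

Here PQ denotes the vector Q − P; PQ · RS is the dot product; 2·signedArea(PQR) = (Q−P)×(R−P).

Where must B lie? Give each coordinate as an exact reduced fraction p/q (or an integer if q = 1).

B = (13, -29)

1. B_x = 13  [2·signedArea(BEA) = 333/2 ∩ BC · EF = 185/2]
2. B_y = -29  [2·signedArea(BEA) = 333/2 ∩ BC · EF = 185/2]
   → B = (13, -29)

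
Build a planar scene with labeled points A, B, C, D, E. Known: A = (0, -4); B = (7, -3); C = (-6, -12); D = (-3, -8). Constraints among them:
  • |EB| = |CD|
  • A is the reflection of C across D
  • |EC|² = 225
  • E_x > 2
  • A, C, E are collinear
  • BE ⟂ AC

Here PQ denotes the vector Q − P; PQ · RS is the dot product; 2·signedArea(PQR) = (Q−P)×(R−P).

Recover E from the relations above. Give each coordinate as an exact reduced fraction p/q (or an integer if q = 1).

1. E_x = 3  [A, C, E are collinear ∩ BE ⟂ AC]
2. E_y = 0  [A, C, E are collinear ∩ BE ⟂ AC]
   → E = (3, 0)

E = (3, 0)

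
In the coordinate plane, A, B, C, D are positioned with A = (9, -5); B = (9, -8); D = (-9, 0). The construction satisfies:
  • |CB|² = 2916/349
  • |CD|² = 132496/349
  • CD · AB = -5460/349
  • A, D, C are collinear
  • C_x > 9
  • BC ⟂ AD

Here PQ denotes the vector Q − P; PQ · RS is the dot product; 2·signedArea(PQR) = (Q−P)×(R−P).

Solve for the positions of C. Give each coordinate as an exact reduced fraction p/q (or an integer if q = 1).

C = (3411/349, -1820/349)

1. C_x = 3411/349  [A, D, C are collinear ∩ BC ⟂ AD]
2. C_y = -1820/349  [A, D, C are collinear ∩ BC ⟂ AD]
   → C = (3411/349, -1820/349)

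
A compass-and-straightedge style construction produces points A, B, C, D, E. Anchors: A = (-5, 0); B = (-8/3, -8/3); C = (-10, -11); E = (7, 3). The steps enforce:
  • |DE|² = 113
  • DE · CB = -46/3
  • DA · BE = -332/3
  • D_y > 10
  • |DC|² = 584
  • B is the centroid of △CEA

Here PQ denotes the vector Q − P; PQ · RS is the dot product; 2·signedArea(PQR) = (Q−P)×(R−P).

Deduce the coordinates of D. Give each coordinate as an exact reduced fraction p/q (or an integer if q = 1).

1. D_x = 0  [DA · BE = -332/3 ∩ DE · CB = -46/3]
2. D_y = 11  [DA · BE = -332/3 ∩ DE · CB = -46/3]
   → D = (0, 11)

D = (0, 11)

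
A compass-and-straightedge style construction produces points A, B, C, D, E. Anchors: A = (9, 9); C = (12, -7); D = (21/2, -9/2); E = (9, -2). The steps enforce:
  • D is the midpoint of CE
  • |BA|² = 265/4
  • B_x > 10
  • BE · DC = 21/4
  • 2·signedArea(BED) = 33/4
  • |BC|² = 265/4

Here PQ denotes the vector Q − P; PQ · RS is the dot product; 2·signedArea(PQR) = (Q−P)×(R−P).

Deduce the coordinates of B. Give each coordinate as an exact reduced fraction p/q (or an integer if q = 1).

B = (21/2, 1)

1. B_x = 21/2  [2·signedArea(BED) = 33/4 ∩ BE · DC = 21/4]
2. B_y = 1  [2·signedArea(BED) = 33/4 ∩ BE · DC = 21/4]
   → B = (21/2, 1)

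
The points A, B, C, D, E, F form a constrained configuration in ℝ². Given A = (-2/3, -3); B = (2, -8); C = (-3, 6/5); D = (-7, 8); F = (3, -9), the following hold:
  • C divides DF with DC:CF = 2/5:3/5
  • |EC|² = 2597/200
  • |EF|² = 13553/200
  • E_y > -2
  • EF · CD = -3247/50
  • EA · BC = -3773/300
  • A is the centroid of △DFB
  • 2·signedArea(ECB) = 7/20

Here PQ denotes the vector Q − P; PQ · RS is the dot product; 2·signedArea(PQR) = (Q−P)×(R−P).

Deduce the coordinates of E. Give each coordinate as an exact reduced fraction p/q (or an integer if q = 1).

1. E_x = -5/4  [EF · CD = -3247/50 ∩ 2·signedArea(ECB) = 7/20]
2. E_y = -39/20  [EF · CD = -3247/50 ∩ 2·signedArea(ECB) = 7/20]
   → E = (-5/4, -39/20)

E = (-5/4, -39/20)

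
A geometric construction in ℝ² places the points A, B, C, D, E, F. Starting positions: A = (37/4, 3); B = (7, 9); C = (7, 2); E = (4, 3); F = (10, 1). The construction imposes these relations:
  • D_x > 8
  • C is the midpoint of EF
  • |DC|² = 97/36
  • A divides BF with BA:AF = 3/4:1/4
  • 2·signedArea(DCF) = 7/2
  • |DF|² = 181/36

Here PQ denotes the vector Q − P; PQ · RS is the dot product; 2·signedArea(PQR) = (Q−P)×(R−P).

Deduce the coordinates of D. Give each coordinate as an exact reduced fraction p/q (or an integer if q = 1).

D = (17/2, 8/3)

1. D_x = 17/2  [line 1·x + 3·y + -33/2 = 0 ∩ |DC|² = 97/36]
2. D_y = 8/3  [line 1·x + 3·y + -33/2 = 0 ∩ |DC|² = 97/36]
   → D = (17/2, 8/3)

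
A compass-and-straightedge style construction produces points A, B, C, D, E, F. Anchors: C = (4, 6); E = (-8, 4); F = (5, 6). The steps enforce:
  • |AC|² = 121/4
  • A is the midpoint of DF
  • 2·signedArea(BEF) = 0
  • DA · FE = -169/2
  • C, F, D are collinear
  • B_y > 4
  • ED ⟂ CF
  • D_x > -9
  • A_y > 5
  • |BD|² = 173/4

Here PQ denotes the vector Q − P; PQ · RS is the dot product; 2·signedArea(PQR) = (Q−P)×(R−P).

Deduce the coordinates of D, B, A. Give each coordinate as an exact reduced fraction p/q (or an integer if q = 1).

A = (-3/2, 6)
B = (-3/2, 5)
D = (-8, 6)

1. D_x = -8  [C, F, D are collinear ∩ ED ⟂ CF]
2. D_y = 6  [C, F, D are collinear ∩ ED ⟂ CF]
   → D = (-8, 6)
3. B_x = -3/2  [line -2·x + 13·y + -68 = 0 ∩ |BD|² = 173/4]
4. B_y = 5  [line -2·x + 13·y + -68 = 0 ∩ |BD|² = 173/4]
   → B = (-3/2, 5)
5. A_x = -3/2  [A is the midpoint of DF]
6. A_y = 6  [A is the midpoint of DF]
   → A = (-3/2, 6)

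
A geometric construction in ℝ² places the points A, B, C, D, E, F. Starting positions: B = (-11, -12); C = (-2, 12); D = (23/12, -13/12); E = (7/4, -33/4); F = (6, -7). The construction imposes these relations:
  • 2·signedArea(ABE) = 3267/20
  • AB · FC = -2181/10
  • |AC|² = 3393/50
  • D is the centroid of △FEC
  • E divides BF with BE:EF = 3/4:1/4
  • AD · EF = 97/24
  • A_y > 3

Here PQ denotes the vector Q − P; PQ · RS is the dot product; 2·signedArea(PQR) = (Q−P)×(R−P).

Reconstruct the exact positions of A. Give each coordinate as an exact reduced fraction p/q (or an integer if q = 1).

A = (-1/2, 39/10)

1. A_x = -1/2  [AD · EF = 97/24 ∩ AB · FC = -2181/10]
2. A_y = 39/10  [AD · EF = 97/24 ∩ AB · FC = -2181/10]
   → A = (-1/2, 39/10)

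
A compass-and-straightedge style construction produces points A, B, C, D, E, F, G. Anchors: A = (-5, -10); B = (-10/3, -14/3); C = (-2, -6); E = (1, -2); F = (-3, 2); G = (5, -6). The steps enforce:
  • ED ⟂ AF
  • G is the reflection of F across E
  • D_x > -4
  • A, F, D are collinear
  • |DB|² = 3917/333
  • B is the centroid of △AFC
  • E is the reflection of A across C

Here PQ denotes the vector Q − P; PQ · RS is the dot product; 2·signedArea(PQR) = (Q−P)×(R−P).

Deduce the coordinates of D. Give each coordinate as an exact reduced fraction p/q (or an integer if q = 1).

1. D_x = -131/37  [A, F, D are collinear ∩ ED ⟂ AF]
2. D_y = -46/37  [A, F, D are collinear ∩ ED ⟂ AF]
   → D = (-131/37, -46/37)

D = (-131/37, -46/37)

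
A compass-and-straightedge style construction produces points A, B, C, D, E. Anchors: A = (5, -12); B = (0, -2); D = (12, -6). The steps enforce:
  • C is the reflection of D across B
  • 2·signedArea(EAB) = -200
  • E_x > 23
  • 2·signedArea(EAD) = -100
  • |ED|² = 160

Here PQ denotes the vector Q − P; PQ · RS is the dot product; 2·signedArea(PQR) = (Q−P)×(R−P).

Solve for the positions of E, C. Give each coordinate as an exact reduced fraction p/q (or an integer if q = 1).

1. E_x = 24  [2·signedArea(EAD) = -100 ∩ 2·signedArea(EAB) = -200]
2. E_y = -10  [2·signedArea(EAD) = -100 ∩ 2·signedArea(EAB) = -200]
   → E = (24, -10)
3. C_x = -12  [C is the reflection of D across B]
4. C_y = 2  [C is the reflection of D across B]
   → C = (-12, 2)

C = (-12, 2)
E = (24, -10)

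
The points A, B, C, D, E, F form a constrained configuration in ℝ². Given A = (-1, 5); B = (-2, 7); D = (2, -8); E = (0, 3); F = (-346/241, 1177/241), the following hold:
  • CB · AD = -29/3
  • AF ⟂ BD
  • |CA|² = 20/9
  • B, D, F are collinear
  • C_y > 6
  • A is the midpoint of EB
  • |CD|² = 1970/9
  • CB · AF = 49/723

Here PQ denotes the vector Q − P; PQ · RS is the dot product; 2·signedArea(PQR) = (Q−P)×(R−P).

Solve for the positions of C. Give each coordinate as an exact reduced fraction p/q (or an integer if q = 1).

C = (-5/3, 19/3)

1. C_x = -5/3  [CB · AF = 49/723 ∩ CB · AD = -29/3]
2. C_y = 19/3  [CB · AF = 49/723 ∩ CB · AD = -29/3]
   → C = (-5/3, 19/3)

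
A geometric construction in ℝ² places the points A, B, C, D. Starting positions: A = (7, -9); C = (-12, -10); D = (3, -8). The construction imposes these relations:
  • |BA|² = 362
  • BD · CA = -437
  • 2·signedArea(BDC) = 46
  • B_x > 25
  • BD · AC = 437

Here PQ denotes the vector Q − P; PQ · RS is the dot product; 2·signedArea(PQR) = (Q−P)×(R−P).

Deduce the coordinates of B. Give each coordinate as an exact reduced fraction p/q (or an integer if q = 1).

B = (26, -8)

1. B_x = 26  [BD · CA = -437 ∩ 2·signedArea(BDC) = 46]
2. B_y = -8  [BD · CA = -437 ∩ 2·signedArea(BDC) = 46]
   → B = (26, -8)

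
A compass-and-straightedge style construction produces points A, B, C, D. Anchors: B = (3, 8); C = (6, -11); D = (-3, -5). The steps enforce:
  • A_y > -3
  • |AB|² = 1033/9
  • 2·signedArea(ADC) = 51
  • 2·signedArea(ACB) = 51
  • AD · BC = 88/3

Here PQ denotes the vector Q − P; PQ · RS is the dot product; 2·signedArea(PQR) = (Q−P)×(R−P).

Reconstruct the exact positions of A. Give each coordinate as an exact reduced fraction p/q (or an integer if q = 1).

1. A_x = 2  [2·signedArea(ACB) = 51 ∩ 2·signedArea(ADC) = 51]
2. A_y = -8/3  [2·signedArea(ACB) = 51 ∩ 2·signedArea(ADC) = 51]
   → A = (2, -8/3)

A = (2, -8/3)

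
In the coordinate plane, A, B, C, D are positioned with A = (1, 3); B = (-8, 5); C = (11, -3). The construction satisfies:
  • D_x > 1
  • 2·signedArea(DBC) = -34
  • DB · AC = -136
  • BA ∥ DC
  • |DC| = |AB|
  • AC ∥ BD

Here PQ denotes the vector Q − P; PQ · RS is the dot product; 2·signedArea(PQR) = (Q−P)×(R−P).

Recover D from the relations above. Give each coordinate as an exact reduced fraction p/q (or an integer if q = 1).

D = (2, -1)

1. D_x = 2  [BA ∥ DC ∩ AC ∥ BD]
2. D_y = -1  [BA ∥ DC ∩ AC ∥ BD]
   → D = (2, -1)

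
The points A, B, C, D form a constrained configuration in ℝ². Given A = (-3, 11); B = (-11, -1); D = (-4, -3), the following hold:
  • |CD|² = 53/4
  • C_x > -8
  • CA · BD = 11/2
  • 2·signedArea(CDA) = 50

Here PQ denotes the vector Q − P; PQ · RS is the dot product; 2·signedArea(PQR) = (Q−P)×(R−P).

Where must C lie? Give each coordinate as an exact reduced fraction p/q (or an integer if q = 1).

C = (-15/2, -2)

1. C_x = -15/2  [2·signedArea(CDA) = 50 ∩ CA · BD = 11/2]
2. C_y = -2  [2·signedArea(CDA) = 50 ∩ CA · BD = 11/2]
   → C = (-15/2, -2)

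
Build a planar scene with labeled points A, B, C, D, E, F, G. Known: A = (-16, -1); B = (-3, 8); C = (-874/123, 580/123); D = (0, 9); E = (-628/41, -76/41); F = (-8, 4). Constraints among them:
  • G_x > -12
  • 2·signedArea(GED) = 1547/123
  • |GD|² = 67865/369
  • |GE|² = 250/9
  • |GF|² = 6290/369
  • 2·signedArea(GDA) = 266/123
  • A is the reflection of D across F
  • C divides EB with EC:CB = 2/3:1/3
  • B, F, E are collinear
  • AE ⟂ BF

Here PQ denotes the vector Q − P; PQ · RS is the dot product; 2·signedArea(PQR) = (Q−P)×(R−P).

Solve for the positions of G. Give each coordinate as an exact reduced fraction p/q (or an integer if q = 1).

G = (-469/41, 211/123)

1. G_x = -469/41  [2·signedArea(GED) = 1547/123 ∩ 2·signedArea(GDA) = 266/123]
2. G_y = 211/123  [2·signedArea(GED) = 1547/123 ∩ 2·signedArea(GDA) = 266/123]
   → G = (-469/41, 211/123)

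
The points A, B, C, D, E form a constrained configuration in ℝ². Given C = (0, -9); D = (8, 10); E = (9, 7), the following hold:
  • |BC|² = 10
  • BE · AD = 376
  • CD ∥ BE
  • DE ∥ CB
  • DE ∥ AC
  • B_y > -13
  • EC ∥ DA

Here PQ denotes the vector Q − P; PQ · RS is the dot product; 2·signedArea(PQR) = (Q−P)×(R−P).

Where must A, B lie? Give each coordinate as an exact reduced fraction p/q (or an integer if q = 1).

A = (-1, -6)
B = (1, -12)

1. A_x = -1  [DE ∥ AC ∩ EC ∥ DA]
2. A_y = -6  [DE ∥ AC ∩ EC ∥ DA]
   → A = (-1, -6)
3. B_x = 1  [CD ∥ BE ∩ DE ∥ CB]
4. B_y = -12  [CD ∥ BE ∩ DE ∥ CB]
   → B = (1, -12)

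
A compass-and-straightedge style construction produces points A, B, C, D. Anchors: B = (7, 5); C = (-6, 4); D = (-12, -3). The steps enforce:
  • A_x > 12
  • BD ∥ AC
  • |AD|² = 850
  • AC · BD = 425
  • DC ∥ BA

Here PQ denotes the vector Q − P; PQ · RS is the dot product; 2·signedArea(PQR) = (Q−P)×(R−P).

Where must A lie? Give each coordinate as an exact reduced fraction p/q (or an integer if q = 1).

A = (13, 12)

1. A_x = 13  [BD ∥ AC ∩ DC ∥ BA]
2. A_y = 12  [BD ∥ AC ∩ DC ∥ BA]
   → A = (13, 12)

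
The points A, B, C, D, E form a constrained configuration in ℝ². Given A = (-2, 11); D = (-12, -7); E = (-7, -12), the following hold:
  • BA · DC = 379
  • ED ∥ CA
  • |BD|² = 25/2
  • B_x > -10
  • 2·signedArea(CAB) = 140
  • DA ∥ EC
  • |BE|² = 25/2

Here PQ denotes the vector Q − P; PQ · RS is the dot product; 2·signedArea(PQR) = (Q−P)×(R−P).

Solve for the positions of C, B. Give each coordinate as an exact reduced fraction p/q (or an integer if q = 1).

1. C_x = 3  [ED ∥ CA ∩ DA ∥ EC]
2. C_y = 6  [ED ∥ CA ∩ DA ∥ EC]
   → C = (3, 6)
3. B_x = -19/2  [BA · DC = 379 ∩ 2·signedArea(CAB) = 140]
4. B_y = -19/2  [BA · DC = 379 ∩ 2·signedArea(CAB) = 140]
   → B = (-19/2, -19/2)

B = (-19/2, -19/2)
C = (3, 6)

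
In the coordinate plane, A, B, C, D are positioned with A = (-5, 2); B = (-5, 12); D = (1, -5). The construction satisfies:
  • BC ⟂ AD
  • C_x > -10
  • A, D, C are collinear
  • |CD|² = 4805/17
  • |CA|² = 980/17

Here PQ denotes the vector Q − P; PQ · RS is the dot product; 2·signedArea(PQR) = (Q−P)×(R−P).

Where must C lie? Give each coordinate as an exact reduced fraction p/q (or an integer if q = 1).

C = (-169/17, 132/17)

1. C_x = -169/17  [A, D, C are collinear ∩ BC ⟂ AD]
2. C_y = 132/17  [A, D, C are collinear ∩ BC ⟂ AD]
   → C = (-169/17, 132/17)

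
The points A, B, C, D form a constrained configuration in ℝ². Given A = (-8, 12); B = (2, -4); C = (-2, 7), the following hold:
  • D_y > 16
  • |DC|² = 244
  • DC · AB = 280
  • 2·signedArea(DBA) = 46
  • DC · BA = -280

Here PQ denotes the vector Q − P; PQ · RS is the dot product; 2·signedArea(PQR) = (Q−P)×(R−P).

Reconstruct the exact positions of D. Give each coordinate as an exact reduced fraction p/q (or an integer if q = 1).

D = (-14, 17)

1. D_x = -14  [DC · BA = -280 ∩ 2·signedArea(DBA) = 46]
2. D_y = 17  [DC · BA = -280 ∩ 2·signedArea(DBA) = 46]
   → D = (-14, 17)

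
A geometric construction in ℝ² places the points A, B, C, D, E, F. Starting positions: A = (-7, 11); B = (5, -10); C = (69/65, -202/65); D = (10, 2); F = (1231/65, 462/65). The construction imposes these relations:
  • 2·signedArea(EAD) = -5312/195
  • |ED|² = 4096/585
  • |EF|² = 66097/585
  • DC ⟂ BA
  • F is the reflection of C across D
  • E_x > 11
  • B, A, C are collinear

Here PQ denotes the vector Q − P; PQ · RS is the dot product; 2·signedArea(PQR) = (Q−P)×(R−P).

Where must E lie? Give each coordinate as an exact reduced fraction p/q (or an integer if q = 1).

1. E_x = 2206/195  [line 9·x + 17·y + -18868/195 = 0 ∩ |ED|² = 4096/585]
2. E_y = -58/195  [line 9·x + 17·y + -18868/195 = 0 ∩ |ED|² = 4096/585]
   → E = (2206/195, -58/195)

E = (2206/195, -58/195)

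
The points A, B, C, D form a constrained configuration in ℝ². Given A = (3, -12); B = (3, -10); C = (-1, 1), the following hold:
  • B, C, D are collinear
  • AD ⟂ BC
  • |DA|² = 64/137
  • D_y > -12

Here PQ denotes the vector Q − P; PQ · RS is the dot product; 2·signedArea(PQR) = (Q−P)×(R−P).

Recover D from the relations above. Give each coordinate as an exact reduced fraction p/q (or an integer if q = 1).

D = (499/137, -1612/137)

1. D_x = 499/137  [B, C, D are collinear ∩ AD ⟂ BC]
2. D_y = -1612/137  [B, C, D are collinear ∩ AD ⟂ BC]
   → D = (499/137, -1612/137)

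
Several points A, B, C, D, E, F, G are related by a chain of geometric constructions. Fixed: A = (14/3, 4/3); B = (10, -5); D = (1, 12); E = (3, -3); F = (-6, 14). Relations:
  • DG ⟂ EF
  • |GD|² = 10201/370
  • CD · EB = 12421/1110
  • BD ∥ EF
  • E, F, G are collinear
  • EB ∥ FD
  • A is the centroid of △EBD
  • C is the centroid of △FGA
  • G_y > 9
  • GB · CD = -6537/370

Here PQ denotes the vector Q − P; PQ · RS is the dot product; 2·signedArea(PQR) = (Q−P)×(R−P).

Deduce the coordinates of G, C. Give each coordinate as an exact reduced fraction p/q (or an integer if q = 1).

C = (-5521/3330, 27613/3330)
G = (-1347/370, 3531/370)

1. G_x = -1347/370  [E, F, G are collinear ∩ DG ⟂ EF]
2. G_y = 3531/370  [E, F, G are collinear ∩ DG ⟂ EF]
   → G = (-1347/370, 3531/370)
3. C_x = -5521/3330  [C is the centroid of △FGA]
4. C_y = 27613/3330  [C is the centroid of △FGA]
   → C = (-5521/3330, 27613/3330)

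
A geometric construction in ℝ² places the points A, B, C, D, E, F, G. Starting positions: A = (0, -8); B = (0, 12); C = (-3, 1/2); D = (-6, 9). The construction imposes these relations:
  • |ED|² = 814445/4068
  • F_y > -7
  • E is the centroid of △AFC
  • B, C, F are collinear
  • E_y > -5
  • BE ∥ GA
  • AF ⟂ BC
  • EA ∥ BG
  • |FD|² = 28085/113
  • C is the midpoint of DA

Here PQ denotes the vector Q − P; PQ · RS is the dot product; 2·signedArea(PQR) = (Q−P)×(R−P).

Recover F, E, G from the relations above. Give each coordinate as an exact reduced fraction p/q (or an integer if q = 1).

E = (-297/113, -3215/678)
F = (-552/113, -760/113)
G = (297/113, 5927/678)

1. F_x = -552/113  [B, C, F are collinear ∩ AF ⟂ BC]
2. F_y = -760/113  [B, C, F are collinear ∩ AF ⟂ BC]
   → F = (-552/113, -760/113)
3. E_x = -297/113  [E is the centroid of △AFC]
4. E_y = -3215/678  [E is the centroid of △AFC]
   → E = (-297/113, -3215/678)
5. G_x = 297/113  [BE ∥ GA ∩ EA ∥ BG]
6. G_y = 5927/678  [BE ∥ GA ∩ EA ∥ BG]
   → G = (297/113, 5927/678)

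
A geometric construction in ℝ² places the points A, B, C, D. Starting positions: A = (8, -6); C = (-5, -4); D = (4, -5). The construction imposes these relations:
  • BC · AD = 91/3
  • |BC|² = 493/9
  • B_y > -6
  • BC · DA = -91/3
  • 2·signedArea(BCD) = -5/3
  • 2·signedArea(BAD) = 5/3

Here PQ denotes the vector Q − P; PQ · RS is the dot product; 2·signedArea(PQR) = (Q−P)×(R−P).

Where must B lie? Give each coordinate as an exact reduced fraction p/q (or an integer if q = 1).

B = (7/3, -5)

1. B_x = 7/3  [2·signedArea(BCD) = -5/3 ∩ BC · DA = -91/3]
2. B_y = -5  [2·signedArea(BCD) = -5/3 ∩ BC · DA = -91/3]
   → B = (7/3, -5)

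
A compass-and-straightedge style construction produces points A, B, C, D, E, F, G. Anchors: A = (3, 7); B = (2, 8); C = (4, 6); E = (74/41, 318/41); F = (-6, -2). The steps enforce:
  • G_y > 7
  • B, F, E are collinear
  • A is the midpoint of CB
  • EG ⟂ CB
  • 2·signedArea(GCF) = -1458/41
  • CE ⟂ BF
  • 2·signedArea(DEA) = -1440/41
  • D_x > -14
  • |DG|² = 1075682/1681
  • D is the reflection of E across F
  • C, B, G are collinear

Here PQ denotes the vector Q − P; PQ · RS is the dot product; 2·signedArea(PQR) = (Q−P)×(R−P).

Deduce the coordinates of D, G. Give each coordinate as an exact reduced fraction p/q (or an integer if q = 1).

D = (-566/41, -482/41)
G = (83/41, 327/41)

1. D_x = -566/41  [D is the reflection of E across F]
2. D_y = -482/41  [D is the reflection of E across F]
   → D = (-566/41, -482/41)
3. G_x = 83/41  [C, B, G are collinear ∩ EG ⟂ CB]
4. G_y = 327/41  [C, B, G are collinear ∩ EG ⟂ CB]
   → G = (83/41, 327/41)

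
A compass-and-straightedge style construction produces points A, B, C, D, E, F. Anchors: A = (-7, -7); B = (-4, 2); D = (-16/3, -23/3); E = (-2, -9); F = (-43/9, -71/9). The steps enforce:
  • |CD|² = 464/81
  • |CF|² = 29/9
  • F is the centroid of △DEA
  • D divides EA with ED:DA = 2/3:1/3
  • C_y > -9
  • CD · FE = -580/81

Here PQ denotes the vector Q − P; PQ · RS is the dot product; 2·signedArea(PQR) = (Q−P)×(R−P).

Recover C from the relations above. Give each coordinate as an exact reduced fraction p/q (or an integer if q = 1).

C = (-28/9, -77/9)

1. C_x = -28/9  [line -25/9·x + 10/9·y + 70/81 = 0 ∩ |CF|² = 29/9]
2. C_y = -77/9  [line -25/9·x + 10/9·y + 70/81 = 0 ∩ |CF|² = 29/9]
   → C = (-28/9, -77/9)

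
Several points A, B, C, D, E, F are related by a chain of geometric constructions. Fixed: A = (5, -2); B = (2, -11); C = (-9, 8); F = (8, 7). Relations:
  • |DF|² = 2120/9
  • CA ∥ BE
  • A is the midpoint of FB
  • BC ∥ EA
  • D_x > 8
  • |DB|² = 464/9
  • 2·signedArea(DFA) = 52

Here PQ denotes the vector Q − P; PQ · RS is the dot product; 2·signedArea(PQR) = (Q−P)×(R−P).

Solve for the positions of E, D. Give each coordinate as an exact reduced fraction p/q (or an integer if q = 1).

1. E_x = 16  [BC ∥ EA ∩ CA ∥ BE]
2. E_y = -21  [BC ∥ EA ∩ CA ∥ BE]
   → E = (16, -21)
3. D_x = 26/3  [line 9·x + -3·y + -103 = 0 ∩ |DB|² = 464/9]
4. D_y = -25/3  [line 9·x + -3·y + -103 = 0 ∩ |DB|² = 464/9]
   → D = (26/3, -25/3)

D = (26/3, -25/3)
E = (16, -21)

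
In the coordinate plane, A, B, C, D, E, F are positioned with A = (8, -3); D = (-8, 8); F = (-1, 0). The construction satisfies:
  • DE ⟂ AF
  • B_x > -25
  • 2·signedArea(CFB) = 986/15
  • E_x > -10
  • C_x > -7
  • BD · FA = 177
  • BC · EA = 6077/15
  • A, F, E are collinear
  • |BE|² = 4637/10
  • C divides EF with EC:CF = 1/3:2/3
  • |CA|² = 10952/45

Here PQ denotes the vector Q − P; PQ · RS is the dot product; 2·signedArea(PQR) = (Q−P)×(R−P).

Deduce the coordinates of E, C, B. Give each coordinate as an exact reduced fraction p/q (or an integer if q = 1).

B = (-24, 19)
C = (-34/5, 29/15)
E = (-97/10, 29/10)

1. E_x = -97/10  [A, F, E are collinear ∩ DE ⟂ AF]
2. E_y = 29/10  [A, F, E are collinear ∩ DE ⟂ AF]
   → E = (-97/10, 29/10)
3. C_x = -34/5  [C divides EF with EC:CF = 1/3:2/3]
4. C_y = 29/15  [C divides EF with EC:CF = 1/3:2/3]
   → C = (-34/5, 29/15)
5. B_x = -24  [BD · FA = 177 ∩ 2·signedArea(CFB) = 986/15]
6. B_y = 19  [BD · FA = 177 ∩ 2·signedArea(CFB) = 986/15]
   → B = (-24, 19)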